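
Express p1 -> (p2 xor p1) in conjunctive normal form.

~p1 | ~p2

p1 -> (p2 xor p1)
≡ ~p1 | (p2 xor p1)   [eliminate ->]
≡ ~p1 | ((p2 | p1) & ~(p2 & p1))   [expand xor]
≡ ~p1 | ((p2 | p1) & (~p2 | ~p1))   [De Morgan]
≡ (~p1 | p2 | p1) & (~p1 | ~p2 | ~p1)   [distribute | over &]
≡ ~p1 | ~p2   [simplify]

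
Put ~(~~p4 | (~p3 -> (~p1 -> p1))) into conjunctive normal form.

~(~~p4 | (~p3 -> (~p1 -> p1)))
= ~(~~p4 | ~~p3 | (~p1 -> p1))   (eliminate ->)
= ~(~~p4 | ~~p3 | ~~p1 | p1)   (eliminate ->)
= ~~~p4 & ~~~p3 & ~~~p1 & ~p1   (De Morgan)
= ~p4 & ~~~p3 & ~~~p1 & ~p1   (double negation)
= ~p4 & ~p3 & ~~~p1 & ~p1   (double negation)
= ~p4 & ~p3 & ~p1 & ~p1   (double negation)
= ~p4 & ~p3 & ~p1   (simplify)

~p4 & ~p3 & ~p1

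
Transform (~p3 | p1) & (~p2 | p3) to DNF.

(~p3 | p1) & (~p2 | p3)
≡ (~p3 & ~p2) | (~p3 & p3) | (p1 & ~p2) | (p1 & p3)
≡ (~p3 & ~p2) | (p1 & ~p2) | (p1 & p3)

(~p3 & ~p2) | (p1 & ~p2) | (p1 & p3)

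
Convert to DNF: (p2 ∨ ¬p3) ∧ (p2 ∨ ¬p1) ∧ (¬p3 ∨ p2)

p2 ∨ (¬p3 ∧ ¬p1)

(p2 ∨ ¬p3) ∧ (p2 ∨ ¬p1) ∧ (¬p3 ∨ p2)
≡ (p2 ∧ p2 ∧ ¬p3) ∨ (p2 ∧ p2 ∧ p2) ∨ (p2 ∧ ¬p1 ∧ ¬p3) ∨ (p2 ∧ ¬p1 ∧ p2) ∨ (¬p3 ∧ p2 ∧ ¬p3) ∨ (¬p3 ∧ p2 ∧ p2) ∨ (¬p3 ∧ ¬p1 ∧ ¬p3) ∨ (¬p3 ∧ ¬p1 ∧ p2)
≡ p2 ∨ (¬p3 ∧ ¬p1)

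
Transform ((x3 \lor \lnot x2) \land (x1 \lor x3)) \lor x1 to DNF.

((x3 \lor \lnot x2) \land (x1 \lor x3)) \lor x1
≡ (x3 \land x1) \lor (x3 \land x3) \lor (\lnot x2 \land x1) \lor (\lnot x2 \land x3) \lor x1   [distribute \land over \lor]
≡ x3 \lor x1   [simplify]

x3 \lor x1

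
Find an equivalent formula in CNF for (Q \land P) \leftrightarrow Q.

\lnot Q \lor P

(Q \land P) \leftrightarrow Q
= ((Q \land P) \to Q) \land (Q \to (Q \land P))   (eliminate \leftrightarrow)
= (\lnot (Q \land P) \lor Q) \land (Q \to (Q \land P))   (eliminate \to)
= (\lnot (Q \land P) \lor Q) \land (\lnot Q \lor (Q \land P))   (eliminate \to)
= (\lnot Q \lor \lnot P \lor Q) \land (\lnot Q \lor (Q \land P))   (De Morgan)
= (\lnot Q \lor \lnot P \lor Q) \land (\lnot Q \lor Q) \land (\lnot Q \lor P)   (distribute \lor over \land)
= \lnot Q \lor P   (simplify)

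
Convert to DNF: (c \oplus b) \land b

(c \oplus b) \land b
≡ ((c \land \lnot b) \lor (\lnot c \land b)) \land b   [expand \oplus]
≡ (c \land \lnot b \land b) \lor (\lnot c \land b \land b)   [distribute \land over \lor]
≡ \lnot c \land b   [simplify]

\lnot c \land b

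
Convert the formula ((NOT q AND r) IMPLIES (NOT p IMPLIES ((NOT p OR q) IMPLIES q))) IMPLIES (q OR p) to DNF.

(NOT q AND r AND NOT p) OR q OR p

((NOT q AND r) IMPLIES (NOT p IMPLIES ((NOT p OR q) IMPLIES q))) IMPLIES (q OR p)
≡ NOT ((NOT q AND r) IMPLIES (NOT p IMPLIES ((NOT p OR q) IMPLIES q))) OR q OR p   [eliminate IMPLIES]
≡ NOT (NOT (NOT q AND r) OR (NOT p IMPLIES ((NOT p OR q) IMPLIES q))) OR q OR p   [eliminate IMPLIES]
≡ NOT (NOT (NOT q AND r) OR NOT NOT p OR ((NOT p OR q) IMPLIES q)) OR q OR p   [eliminate IMPLIES]
≡ NOT (NOT (NOT q AND r) OR NOT NOT p OR NOT (NOT p OR q) OR q) OR q OR p   [eliminate IMPLIES]
≡ (NOT NOT (NOT q AND r) AND NOT NOT NOT p AND NOT NOT (NOT p OR q) AND NOT q) OR q OR p   [De Morgan]
≡ (NOT q AND r AND NOT NOT NOT p AND NOT NOT (NOT p OR q) AND NOT q) OR q OR p   [double negation]
≡ (NOT q AND r AND NOT p AND NOT NOT (NOT p OR q) AND NOT q) OR q OR p   [double negation]
≡ (NOT q AND r AND NOT p AND (NOT p OR q) AND NOT q) OR q OR p   [double negation]
≡ (NOT q AND r AND NOT p AND NOT p AND NOT q) OR (NOT q AND r AND NOT p AND q AND NOT q) OR q OR p   [distribute AND over OR]
≡ (NOT q AND r AND NOT p) OR q OR p   [simplify]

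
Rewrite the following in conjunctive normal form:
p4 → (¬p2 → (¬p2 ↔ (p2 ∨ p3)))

p4 → (¬p2 → (¬p2 ↔ (p2 ∨ p3)))
⇔ ¬p4 ∨ (¬p2 → (¬p2 ↔ (p2 ∨ p3)))   [eliminate →]
⇔ ¬p4 ∨ ¬¬p2 ∨ (¬p2 ↔ (p2 ∨ p3))   [eliminate →]
⇔ ¬p4 ∨ ¬¬p2 ∨ ((¬p2 → (p2 ∨ p3)) ∧ ((p2 ∨ p3) → ¬p2))   [eliminate ↔]
⇔ ¬p4 ∨ ¬¬p2 ∨ ((¬¬p2 ∨ p2 ∨ p3) ∧ ((p2 ∨ p3) → ¬p2))   [eliminate →]
⇔ ¬p4 ∨ ¬¬p2 ∨ ((¬¬p2 ∨ p2 ∨ p3) ∧ (¬(p2 ∨ p3) ∨ ¬p2))   [eliminate →]
⇔ ¬p4 ∨ p2 ∨ ((¬¬p2 ∨ p2 ∨ p3) ∧ (¬(p2 ∨ p3) ∨ ¬p2))   [double negation]
⇔ ¬p4 ∨ p2 ∨ ((p2 ∨ p2 ∨ p3) ∧ (¬(p2 ∨ p3) ∨ ¬p2))   [double negation]
⇔ ¬p4 ∨ p2 ∨ ((p2 ∨ p2 ∨ p3) ∧ ((¬p2 ∧ ¬p3) ∨ ¬p2))   [De Morgan]
⇔ (¬p4 ∨ p2 ∨ p2 ∨ p2 ∨ p3) ∧ (¬p4 ∨ p2 ∨ ¬p2 ∨ ¬p2) ∧ (¬p4 ∨ p2 ∨ ¬p3 ∨ ¬p2)   [distribute ∨ over ∧]
⇔ ¬p4 ∨ p2 ∨ p3   [simplify]

¬p4 ∨ p2 ∨ p3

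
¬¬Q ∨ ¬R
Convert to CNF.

Q ∨ ¬R

¬¬Q ∨ ¬R
≡ Q ∨ ¬R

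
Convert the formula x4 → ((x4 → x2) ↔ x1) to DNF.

¬x4 ∨ (x4 ∧ ¬x2 ∧ ¬x1) ∨ (x1 ∧ x2)

x4 → ((x4 → x2) ↔ x1)
= ¬x4 ∨ ((x4 → x2) ↔ x1)   [eliminate →]
= ¬x4 ∨ (((x4 → x2) → x1) ∧ (x1 → (x4 → x2)))   [eliminate ↔]
= ¬x4 ∨ ((¬(x4 → x2) ∨ x1) ∧ (x1 → (x4 → x2)))   [eliminate →]
= ¬x4 ∨ ((¬(¬x4 ∨ x2) ∨ x1) ∧ (x1 → (x4 → x2)))   [eliminate →]
= ¬x4 ∨ ((¬(¬x4 ∨ x2) ∨ x1) ∧ (¬x1 ∨ (x4 → x2)))   [eliminate →]
= ¬x4 ∨ ((¬(¬x4 ∨ x2) ∨ x1) ∧ (¬x1 ∨ ¬x4 ∨ x2))   [eliminate →]
= ¬x4 ∨ (((¬¬x4 ∧ ¬x2) ∨ x1) ∧ (¬x1 ∨ ¬x4 ∨ x2))   [De Morgan]
= ¬x4 ∨ (((x4 ∧ ¬x2) ∨ x1) ∧ (¬x1 ∨ ¬x4 ∨ x2))   [double negation]
= ¬x4 ∨ (x4 ∧ ¬x2 ∧ ¬x1) ∨ (x4 ∧ ¬x2 ∧ ¬x4) ∨ (x4 ∧ ¬x2 ∧ x2) ∨ (x1 ∧ ¬x1) ∨ (x1 ∧ ¬x4) ∨ (x1 ∧ x2)   [distribute ∧ over ∨]
= ¬x4 ∨ (x4 ∧ ¬x2 ∧ ¬x1) ∨ (x1 ∧ x2)   [simplify]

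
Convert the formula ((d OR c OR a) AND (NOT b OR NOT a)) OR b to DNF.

((d OR c OR a) AND (NOT b OR NOT a)) OR b
≡ (d AND NOT b) OR (d AND NOT a) OR (c AND NOT b) OR (c AND NOT a) OR (a AND NOT b) OR (a AND NOT a) OR b
≡ (d AND NOT b) OR (d AND NOT a) OR (c AND NOT b) OR (c AND NOT a) OR (a AND NOT b) OR b

(d AND NOT b) OR (d AND NOT a) OR (c AND NOT b) OR (c AND NOT a) OR (a AND NOT b) OR b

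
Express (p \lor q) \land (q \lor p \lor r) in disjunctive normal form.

p \lor q

(p \lor q) \land (q \lor p \lor r)
≡ (p \land q) \lor (p \land p) \lor (p \land r) \lor (q \land q) \lor (q \land p) \lor (q \land r)   — distribute \land over \lor
≡ p \lor q   — simplify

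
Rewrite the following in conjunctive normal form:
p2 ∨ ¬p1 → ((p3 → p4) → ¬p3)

(¬p2 ∨ ¬p4 ∨ ¬p3) ∧ (p1 ∨ ¬p4 ∨ ¬p3)

p2 ∨ ¬p1 → ((p3 → p4) → ¬p3)
≡ ¬(p2 ∨ ¬p1) ∨ ((p3 → p4) → ¬p3)   [eliminate →]
≡ ¬(p2 ∨ ¬p1) ∨ ¬(p3 → p4) ∨ ¬p3   [eliminate →]
≡ ¬(p2 ∨ ¬p1) ∨ ¬(¬p3 ∨ p4) ∨ ¬p3   [eliminate →]
≡ ¬p2 ∧ ¬¬p1 ∨ ¬(¬p3 ∨ p4) ∨ ¬p3   [De Morgan]
≡ ¬p2 ∧ p1 ∨ ¬(¬p3 ∨ p4) ∨ ¬p3   [double negation]
≡ ¬p2 ∧ p1 ∨ ¬¬p3 ∧ ¬p4 ∨ ¬p3   [De Morgan]
≡ ¬p2 ∧ p1 ∨ p3 ∧ ¬p4 ∨ ¬p3   [double negation]
≡ (¬p2 ∨ p3 ∨ ¬p3) ∧ (¬p2 ∨ ¬p4 ∨ ¬p3) ∧ (p1 ∨ p3 ∨ ¬p3) ∧ (p1 ∨ ¬p4 ∨ ¬p3)   [distribute ∨ over ∧]
≡ (¬p2 ∨ ¬p4 ∨ ¬p3) ∧ (p1 ∨ ¬p4 ∨ ¬p3)   [simplify]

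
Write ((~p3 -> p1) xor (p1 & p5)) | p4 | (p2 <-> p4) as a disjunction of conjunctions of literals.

((~p3 -> p1) xor (p1 & p5)) | p4 | (p2 <-> p4)
≡ ((~p3 -> p1) & ~(p1 & p5)) | (~(~p3 -> p1) & p1 & p5) | p4 | (p2 <-> p4)   (expand xor)
≡ ((~~p3 | p1) & ~(p1 & p5)) | (~(~p3 -> p1) & p1 & p5) | p4 | (p2 <-> p4)   (eliminate ->)
≡ ((~~p3 | p1) & ~(p1 & p5)) | (~(~~p3 | p1) & p1 & p5) | p4 | (p2 <-> p4)   (eliminate ->)
≡ ((~~p3 | p1) & ~(p1 & p5)) | (~(~~p3 | p1) & p1 & p5) | p4 | ((p2 -> p4) & (p4 -> p2))   (eliminate <->)
≡ ((~~p3 | p1) & ~(p1 & p5)) | (~(~~p3 | p1) & p1 & p5) | p4 | ((~p2 | p4) & (p4 -> p2))   (eliminate ->)
≡ ((~~p3 | p1) & ~(p1 & p5)) | (~(~~p3 | p1) & p1 & p5) | p4 | ((~p2 | p4) & (~p4 | p2))   (eliminate ->)
≡ ((p3 | p1) & ~(p1 & p5)) | (~(~~p3 | p1) & p1 & p5) | p4 | ((~p2 | p4) & (~p4 | p2))   (double negation)
≡ ((p3 | p1) & (~p1 | ~p5)) | (~(~~p3 | p1) & p1 & p5) | p4 | ((~p2 | p4) & (~p4 | p2))   (De Morgan)
≡ ((p3 | p1) & (~p1 | ~p5)) | (~~~p3 & ~p1 & p1 & p5) | p4 | ((~p2 | p4) & (~p4 | p2))   (De Morgan)
≡ ((p3 | p1) & (~p1 | ~p5)) | (~p3 & ~p1 & p1 & p5) | p4 | ((~p2 | p4) & (~p4 | p2))   (double negation)
≡ (p3 & ~p1) | (p3 & ~p5) | (p1 & ~p1) | (p1 & ~p5) | (~p3 & ~p1 & p1 & p5) | p4 | (~p2 & ~p4) | (~p2 & p2) | (p4 & ~p4) | (p4 & p2)   (distribute & over |)
≡ (p3 & ~p1) | (p3 & ~p5) | (p1 & ~p5) | p4 | (~p2 & ~p4)   (simplify)

(p3 & ~p1) | (p3 & ~p5) | (p1 & ~p5) | p4 | (~p2 & ~p4)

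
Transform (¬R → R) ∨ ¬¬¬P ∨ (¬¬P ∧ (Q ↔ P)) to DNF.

R ∨ ¬P ∨ (P ∧ Q)

(¬R → R) ∨ ¬¬¬P ∨ (¬¬P ∧ (Q ↔ P))
= ¬¬R ∨ R ∨ ¬¬¬P ∨ (¬¬P ∧ (Q ↔ P))
= ¬¬R ∨ R ∨ ¬¬¬P ∨ (¬¬P ∧ (Q → P) ∧ (P → Q))
= ¬¬R ∨ R ∨ ¬¬¬P ∨ (¬¬P ∧ (¬Q ∨ P) ∧ (P → Q))
= ¬¬R ∨ R ∨ ¬¬¬P ∨ (¬¬P ∧ (¬Q ∨ P) ∧ (¬P ∨ Q))
= R ∨ R ∨ ¬¬¬P ∨ (¬¬P ∧ (¬Q ∨ P) ∧ (¬P ∨ Q))
= R ∨ R ∨ ¬P ∨ (¬¬P ∧ (¬Q ∨ P) ∧ (¬P ∨ Q))
= R ∨ R ∨ ¬P ∨ (P ∧ (¬Q ∨ P) ∧ (¬P ∨ Q))
= R ∨ R ∨ ¬P ∨ (P ∧ ¬Q ∧ ¬P) ∨ (P ∧ ¬Q ∧ Q) ∨ (P ∧ P ∧ ¬P) ∨ (P ∧ P ∧ Q)
= R ∨ ¬P ∨ (P ∧ Q)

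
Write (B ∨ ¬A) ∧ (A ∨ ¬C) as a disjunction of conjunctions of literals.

(B ∨ ¬A) ∧ (A ∨ ¬C)
≡ (B ∧ A) ∨ (B ∧ ¬C) ∨ (¬A ∧ A) ∨ (¬A ∧ ¬C)
≡ (B ∧ A) ∨ (B ∧ ¬C) ∨ (¬A ∧ ¬C)

(B ∧ A) ∨ (B ∧ ¬C) ∨ (¬A ∧ ¬C)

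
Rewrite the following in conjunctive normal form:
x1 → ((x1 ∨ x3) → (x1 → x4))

x1 → ((x1 ∨ x3) → (x1 → x4))
⇔ ¬x1 ∨ ((x1 ∨ x3) → (x1 → x4))   (eliminate →)
⇔ ¬x1 ∨ ¬(x1 ∨ x3) ∨ (x1 → x4)   (eliminate →)
⇔ ¬x1 ∨ ¬(x1 ∨ x3) ∨ ¬x1 ∨ x4   (eliminate →)
⇔ ¬x1 ∨ (¬x1 ∧ ¬x3) ∨ ¬x1 ∨ x4   (De Morgan)
⇔ (¬x1 ∨ ¬x1 ∨ ¬x1 ∨ x4) ∧ (¬x1 ∨ ¬x3 ∨ ¬x1 ∨ x4)   (distribute ∨ over ∧)
⇔ ¬x1 ∨ x4   (simplify)

¬x1 ∨ x4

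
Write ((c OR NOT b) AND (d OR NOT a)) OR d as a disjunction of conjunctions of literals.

(c AND NOT a) OR (NOT b AND NOT a) OR d

((c OR NOT b) AND (d OR NOT a)) OR d
= (c AND d) OR (c AND NOT a) OR (NOT b AND d) OR (NOT b AND NOT a) OR d   (distribute AND over OR)
= (c AND NOT a) OR (NOT b AND NOT a) OR d   (simplify)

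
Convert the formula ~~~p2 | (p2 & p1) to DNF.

~~~p2 | (p2 & p1)
≡ ~p2 | (p2 & p1)   [double negation]

~p2 | (p2 & p1)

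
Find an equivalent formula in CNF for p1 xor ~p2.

p1 xor ~p2
≡ (p1 | ~p2) & ~(p1 & ~p2)   — expand xor
≡ (p1 | ~p2) & (~p1 | ~~p2)   — De Morgan
≡ (p1 | ~p2) & (~p1 | p2)   — double negation

(p1 | ~p2) & (~p1 | p2)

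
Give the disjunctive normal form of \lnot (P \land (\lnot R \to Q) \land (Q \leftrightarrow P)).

\lnot P \lor (\lnot R \land \lnot Q) \lor (P \land \lnot Q)

\lnot (P \land (\lnot R \to Q) \land (Q \leftrightarrow P))
≡ \lnot (P \land (\lnot \lnot R \lor Q) \land (Q \leftrightarrow P))   [eliminate \to]
≡ \lnot (P \land (\lnot \lnot R \lor Q) \land (Q \to P) \land (P \to Q))   [eliminate \leftrightarrow]
≡ \lnot (P \land (\lnot \lnot R \lor Q) \land (\lnot Q \lor P) \land (P \to Q))   [eliminate \to]
≡ \lnot (P \land (\lnot \lnot R \lor Q) \land (\lnot Q \lor P) \land (\lnot P \lor Q))   [eliminate \to]
≡ \lnot P \lor \lnot (\lnot \lnot R \lor Q) \lor \lnot (\lnot Q \lor P) \lor \lnot (\lnot P \lor Q)   [De Morgan]
≡ \lnot P \lor (\lnot \lnot \lnot R \land \lnot Q) \lor \lnot (\lnot Q \lor P) \lor \lnot (\lnot P \lor Q)   [De Morgan]
≡ \lnot P \lor (\lnot R \land \lnot Q) \lor \lnot (\lnot Q \lor P) \lor \lnot (\lnot P \lor Q)   [double negation]
≡ \lnot P \lor (\lnot R \land \lnot Q) \lor (\lnot \lnot Q \land \lnot P) \lor \lnot (\lnot P \lor Q)   [De Morgan]
≡ \lnot P \lor (\lnot R \land \lnot Q) \lor (Q \land \lnot P) \lor \lnot (\lnot P \lor Q)   [double negation]
≡ \lnot P \lor (\lnot R \land \lnot Q) \lor (Q \land \lnot P) \lor (\lnot \lnot P \land \lnot Q)   [De Morgan]
≡ \lnot P \lor (\lnot R \land \lnot Q) \lor (Q \land \lnot P) \lor (P \land \lnot Q)   [double negation]
≡ \lnot P \lor (\lnot R \land \lnot Q) \lor (P \land \lnot Q)   [simplify]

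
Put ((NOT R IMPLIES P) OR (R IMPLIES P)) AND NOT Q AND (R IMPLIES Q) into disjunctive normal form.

((NOT R IMPLIES P) OR (R IMPLIES P)) AND NOT Q AND (R IMPLIES Q)
= (NOT NOT R OR P OR (R IMPLIES P)) AND NOT Q AND (R IMPLIES Q)   — eliminate IMPLIES
= (NOT NOT R OR P OR NOT R OR P) AND NOT Q AND (R IMPLIES Q)   — eliminate IMPLIES
= (NOT NOT R OR P OR NOT R OR P) AND NOT Q AND (NOT R OR Q)   — eliminate IMPLIES
= (R OR P OR NOT R OR P) AND NOT Q AND (NOT R OR Q)   — double negation
= (R AND NOT Q AND NOT R) OR (R AND NOT Q AND Q) OR (P AND NOT Q AND NOT R) OR (P AND NOT Q AND Q) OR (NOT R AND NOT Q AND NOT R) OR (NOT R AND NOT Q AND Q) OR (P AND NOT Q AND NOT R) OR (P AND NOT Q AND Q)   — distribute AND over OR
= NOT R AND NOT Q   — simplify

NOT R AND NOT Q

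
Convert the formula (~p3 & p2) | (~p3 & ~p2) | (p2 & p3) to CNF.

~p3 | p2

(~p3 & p2) | (~p3 & ~p2) | (p2 & p3)
≡ (~p3 | ~p3 | p2) & (~p3 | ~p3 | p3) & (~p3 | ~p2 | p2) & (~p3 | ~p2 | p3) & (p2 | ~p3 | p2) & (p2 | ~p3 | p3) & (p2 | ~p2 | p2) & (p2 | ~p2 | p3)   [distribute | over &]
≡ ~p3 | p2   [simplify]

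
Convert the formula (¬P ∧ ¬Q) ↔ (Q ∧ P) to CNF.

(¬P ∧ ¬Q) ↔ (Q ∧ P)
≡ ((¬P ∧ ¬Q) → (Q ∧ P)) ∧ ((Q ∧ P) → (¬P ∧ ¬Q))   — eliminate ↔
≡ (¬(¬P ∧ ¬Q) ∨ (Q ∧ P)) ∧ ((Q ∧ P) → (¬P ∧ ¬Q))   — eliminate →
≡ (¬(¬P ∧ ¬Q) ∨ (Q ∧ P)) ∧ (¬(Q ∧ P) ∨ (¬P ∧ ¬Q))   — eliminate →
≡ (¬¬P ∨ ¬¬Q ∨ (Q ∧ P)) ∧ (¬(Q ∧ P) ∨ (¬P ∧ ¬Q))   — De Morgan
≡ (P ∨ ¬¬Q ∨ (Q ∧ P)) ∧ (¬(Q ∧ P) ∨ (¬P ∧ ¬Q))   — double negation
≡ (P ∨ Q ∨ (Q ∧ P)) ∧ (¬(Q ∧ P) ∨ (¬P ∧ ¬Q))   — double negation
≡ (P ∨ Q ∨ (Q ∧ P)) ∧ (¬Q ∨ ¬P ∨ (¬P ∧ ¬Q))   — De Morgan
≡ (P ∨ Q ∨ Q) ∧ (P ∨ Q ∨ P) ∧ (¬Q ∨ ¬P ∨ ¬P) ∧ (¬Q ∨ ¬P ∨ ¬Q)   — distribute ∨ over ∧
≡ (P ∨ Q) ∧ (¬Q ∨ ¬P)   — simplify

(P ∨ Q) ∧ (¬Q ∨ ¬P)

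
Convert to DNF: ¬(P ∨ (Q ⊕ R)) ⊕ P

¬(P ∨ (Q ⊕ R)) ⊕ P
= ¬(P ∨ (Q ⊕ R)) ∧ ¬P ∨ ¬¬(P ∨ (Q ⊕ R)) ∧ P   (expand ⊕)
= ¬(P ∨ Q ∧ ¬R ∨ ¬Q ∧ R) ∧ ¬P ∨ ¬¬(P ∨ (Q ⊕ R)) ∧ P   (expand ⊕)
= ¬(P ∨ Q ∧ ¬R ∨ ¬Q ∧ R) ∧ ¬P ∨ ¬¬(P ∨ Q ∧ ¬R ∨ ¬Q ∧ R) ∧ P   (expand ⊕)
= ¬P ∧ ¬(Q ∧ ¬R) ∧ ¬(¬Q ∧ R) ∧ ¬P ∨ ¬¬(P ∨ Q ∧ ¬R ∨ ¬Q ∧ R) ∧ P   (De Morgan)
= ¬P ∧ (¬Q ∨ ¬¬R) ∧ ¬(¬Q ∧ R) ∧ ¬P ∨ ¬¬(P ∨ Q ∧ ¬R ∨ ¬Q ∧ R) ∧ P   (De Morgan)
= ¬P ∧ (¬Q ∨ R) ∧ ¬(¬Q ∧ R) ∧ ¬P ∨ ¬¬(P ∨ Q ∧ ¬R ∨ ¬Q ∧ R) ∧ P   (double negation)
= ¬P ∧ (¬Q ∨ R) ∧ (¬¬Q ∨ ¬R) ∧ ¬P ∨ ¬¬(P ∨ Q ∧ ¬R ∨ ¬Q ∧ R) ∧ P   (De Morgan)
= ¬P ∧ (¬Q ∨ R) ∧ (Q ∨ ¬R) ∧ ¬P ∨ ¬¬(P ∨ Q ∧ ¬R ∨ ¬Q ∧ R) ∧ P   (double negation)
= ¬P ∧ (¬Q ∨ R) ∧ (Q ∨ ¬R) ∧ ¬P ∨ (P ∨ Q ∧ ¬R ∨ ¬Q ∧ R) ∧ P   (double negation)
= ¬P ∧ ¬Q ∧ Q ∧ ¬P ∨ ¬P ∧ ¬Q ∧ ¬R ∧ ¬P ∨ ¬P ∧ R ∧ Q ∧ ¬P ∨ ¬P ∧ R ∧ ¬R ∧ ¬P ∨ P ∧ P ∨ Q ∧ ¬R ∧ P ∨ ¬Q ∧ R ∧ P   (distribute ∧ over ∨)
= ¬P ∧ ¬Q ∧ ¬R ∨ ¬P ∧ R ∧ Q ∨ P   (simplify)

¬P ∧ ¬Q ∧ ¬R ∨ ¬P ∧ R ∧ Q ∨ P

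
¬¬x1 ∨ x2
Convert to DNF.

x1 ∨ x2

¬¬x1 ∨ x2
⇔ x1 ∨ x2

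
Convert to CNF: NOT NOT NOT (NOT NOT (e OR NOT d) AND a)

NOT NOT NOT (NOT NOT (e OR NOT d) AND a)
≡ NOT (NOT NOT (e OR NOT d) AND a)
≡ NOT NOT NOT (e OR NOT d) OR NOT a
≡ NOT (e OR NOT d) OR NOT a
≡ (NOT e AND NOT NOT d) OR NOT a
≡ (NOT e AND d) OR NOT a
≡ (NOT e OR NOT a) AND (d OR NOT a)

(NOT e OR NOT a) AND (d OR NOT a)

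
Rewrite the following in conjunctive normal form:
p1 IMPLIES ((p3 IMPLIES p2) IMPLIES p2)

NOT p1 OR p3 OR p2

p1 IMPLIES ((p3 IMPLIES p2) IMPLIES p2)
≡ NOT p1 OR ((p3 IMPLIES p2) IMPLIES p2)   [eliminate IMPLIES]
≡ NOT p1 OR NOT (p3 IMPLIES p2) OR p2   [eliminate IMPLIES]
≡ NOT p1 OR NOT (NOT p3 OR p2) OR p2   [eliminate IMPLIES]
≡ NOT p1 OR (NOT NOT p3 AND NOT p2) OR p2   [De Morgan]
≡ NOT p1 OR (p3 AND NOT p2) OR p2   [double negation]
≡ (NOT p1 OR p3 OR p2) AND (NOT p1 OR NOT p2 OR p2)   [distribute OR over AND]
≡ NOT p1 OR p3 OR p2   [simplify]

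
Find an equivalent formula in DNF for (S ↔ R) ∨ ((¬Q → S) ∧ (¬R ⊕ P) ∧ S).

(¬S ∧ ¬R) ∨ (R ∧ S) ∨ (S ∧ ¬R ∧ ¬P)

(S ↔ R) ∨ ((¬Q → S) ∧ (¬R ⊕ P) ∧ S)
⇔ ((S → R) ∧ (R → S)) ∨ ((¬Q → S) ∧ (¬R ⊕ P) ∧ S)   [eliminate ↔]
⇔ ((¬S ∨ R) ∧ (R → S)) ∨ ((¬Q → S) ∧ (¬R ⊕ P) ∧ S)   [eliminate →]
⇔ ((¬S ∨ R) ∧ (¬R ∨ S)) ∨ ((¬Q → S) ∧ (¬R ⊕ P) ∧ S)   [eliminate →]
⇔ ((¬S ∨ R) ∧ (¬R ∨ S)) ∨ ((¬¬Q ∨ S) ∧ (¬R ⊕ P) ∧ S)   [eliminate →]
⇔ ((¬S ∨ R) ∧ (¬R ∨ S)) ∨ ((¬¬Q ∨ S) ∧ ((¬R ∧ ¬P) ∨ (¬¬R ∧ P)) ∧ S)   [expand ⊕]
⇔ ((¬S ∨ R) ∧ (¬R ∨ S)) ∨ ((Q ∨ S) ∧ ((¬R ∧ ¬P) ∨ (¬¬R ∧ P)) ∧ S)   [double negation]
⇔ ((¬S ∨ R) ∧ (¬R ∨ S)) ∨ ((Q ∨ S) ∧ ((¬R ∧ ¬P) ∨ (R ∧ P)) ∧ S)   [double negation]
⇔ (¬S ∧ ¬R) ∨ (¬S ∧ S) ∨ (R ∧ ¬R) ∨ (R ∧ S) ∨ (Q ∧ ¬R ∧ ¬P ∧ S) ∨ (Q ∧ R ∧ P ∧ S) ∨ (S ∧ ¬R ∧ ¬P ∧ S) ∨ (S ∧ R ∧ P ∧ S)   [distribute ∧ over ∨]
⇔ (¬S ∧ ¬R) ∨ (R ∧ S) ∨ (S ∧ ¬R ∧ ¬P)   [simplify]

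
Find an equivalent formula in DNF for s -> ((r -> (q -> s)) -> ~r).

~s | ~r

s -> ((r -> (q -> s)) -> ~r)
≡ ~s | ((r -> (q -> s)) -> ~r)   (eliminate ->)
≡ ~s | ~(r -> (q -> s)) | ~r   (eliminate ->)
≡ ~s | ~(~r | (q -> s)) | ~r   (eliminate ->)
≡ ~s | ~(~r | ~q | s) | ~r   (eliminate ->)
≡ ~s | (~~r & ~~q & ~s) | ~r   (De Morgan)
≡ ~s | (r & ~~q & ~s) | ~r   (double negation)
≡ ~s | (r & q & ~s) | ~r   (double negation)
≡ ~s | ~r   (simplify)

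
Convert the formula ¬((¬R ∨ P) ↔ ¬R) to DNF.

¬((¬R ∨ P) ↔ ¬R)
= ¬(((¬R ∨ P) → ¬R) ∧ (¬R → (¬R ∨ P)))   — eliminate ↔
= ¬((¬(¬R ∨ P) ∨ ¬R) ∧ (¬R → (¬R ∨ P)))   — eliminate →
= ¬((¬(¬R ∨ P) ∨ ¬R) ∧ (¬¬R ∨ ¬R ∨ P))   — eliminate →
= ¬(¬(¬R ∨ P) ∨ ¬R) ∨ ¬(¬¬R ∨ ¬R ∨ P)   — De Morgan
= (¬¬(¬R ∨ P) ∧ ¬¬R) ∨ ¬(¬¬R ∨ ¬R ∨ P)   — De Morgan
= ((¬R ∨ P) ∧ ¬¬R) ∨ ¬(¬¬R ∨ ¬R ∨ P)   — double negation
= ((¬R ∨ P) ∧ R) ∨ ¬(¬¬R ∨ ¬R ∨ P)   — double negation
= ((¬R ∨ P) ∧ R) ∨ (¬¬¬R ∧ ¬¬R ∧ ¬P)   — De Morgan
= ((¬R ∨ P) ∧ R) ∨ (¬R ∧ ¬¬R ∧ ¬P)   — double negation
= ((¬R ∨ P) ∧ R) ∨ (¬R ∧ R ∧ ¬P)   — double negation
= (¬R ∧ R) ∨ (P ∧ R) ∨ (¬R ∧ R ∧ ¬P)   — distribute ∧ over ∨
= P ∧ R   — simplify

P ∧ R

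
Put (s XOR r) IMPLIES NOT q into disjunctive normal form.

(s XOR r) IMPLIES NOT q
⇔ NOT (s XOR r) OR NOT q   — eliminate IMPLIES
⇔ NOT ((s AND NOT r) OR (NOT s AND r)) OR NOT q   — expand XOR
⇔ (NOT (s AND NOT r) AND NOT (NOT s AND r)) OR NOT q   — De Morgan
⇔ ((NOT s OR NOT NOT r) AND NOT (NOT s AND r)) OR NOT q   — De Morgan
⇔ ((NOT s OR r) AND NOT (NOT s AND r)) OR NOT q   — double negation
⇔ ((NOT s OR r) AND (NOT NOT s OR NOT r)) OR NOT q   — De Morgan
⇔ ((NOT s OR r) AND (s OR NOT r)) OR NOT q   — double negation
⇔ (NOT s AND s) OR (NOT s AND NOT r) OR (r AND s) OR (r AND NOT r) OR NOT q   — distribute AND over OR
⇔ (NOT s AND NOT r) OR (r AND s) OR NOT q   — simplify

(NOT s AND NOT r) OR (r AND s) OR NOT q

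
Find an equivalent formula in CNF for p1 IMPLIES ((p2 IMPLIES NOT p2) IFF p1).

NOT p1 OR NOT p2

p1 IMPLIES ((p2 IMPLIES NOT p2) IFF p1)
= NOT p1 OR ((p2 IMPLIES NOT p2) IFF p1)   [eliminate IMPLIES]
= NOT p1 OR (((p2 IMPLIES NOT p2) IMPLIES p1) AND (p1 IMPLIES (p2 IMPLIES NOT p2)))   [eliminate IFF]
= NOT p1 OR ((NOT (p2 IMPLIES NOT p2) OR p1) AND (p1 IMPLIES (p2 IMPLIES NOT p2)))   [eliminate IMPLIES]
= NOT p1 OR ((NOT (NOT p2 OR NOT p2) OR p1) AND (p1 IMPLIES (p2 IMPLIES NOT p2)))   [eliminate IMPLIES]
= NOT p1 OR ((NOT (NOT p2 OR NOT p2) OR p1) AND (NOT p1 OR (p2 IMPLIES NOT p2)))   [eliminate IMPLIES]
= NOT p1 OR ((NOT (NOT p2 OR NOT p2) OR p1) AND (NOT p1 OR NOT p2 OR NOT p2))   [eliminate IMPLIES]
= NOT p1 OR (((NOT NOT p2 AND NOT NOT p2) OR p1) AND (NOT p1 OR NOT p2 OR NOT p2))   [De Morgan]
= NOT p1 OR (((p2 AND NOT NOT p2) OR p1) AND (NOT p1 OR NOT p2 OR NOT p2))   [double negation]
= NOT p1 OR (((p2 AND p2) OR p1) AND (NOT p1 OR NOT p2 OR NOT p2))   [double negation]
= (NOT p1 OR p2 OR p1) AND (NOT p1 OR p2 OR p1) AND (NOT p1 OR NOT p1 OR NOT p2 OR NOT p2)   [distribute OR over AND]
= NOT p1 OR NOT p2   [simplify]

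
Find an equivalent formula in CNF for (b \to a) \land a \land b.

a \land b

(b \to a) \land a \land b
≡ (\lnot b \lor a) \land a \land b   — eliminate \to
≡ a \land b   — simplify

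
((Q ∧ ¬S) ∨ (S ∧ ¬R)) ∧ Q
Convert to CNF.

(¬S ∨ ¬R) ∧ Q

((Q ∧ ¬S) ∨ (S ∧ ¬R)) ∧ Q
≡ (Q ∨ S) ∧ (Q ∨ ¬R) ∧ (¬S ∨ S) ∧ (¬S ∨ ¬R) ∧ Q   — distribute ∨ over ∧
≡ (¬S ∨ ¬R) ∧ Q   — simplify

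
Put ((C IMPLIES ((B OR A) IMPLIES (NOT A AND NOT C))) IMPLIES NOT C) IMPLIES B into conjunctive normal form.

((C IMPLIES ((B OR A) IMPLIES (NOT A AND NOT C))) IMPLIES NOT C) IMPLIES B
≡ NOT ((C IMPLIES ((B OR A) IMPLIES (NOT A AND NOT C))) IMPLIES NOT C) OR B   [eliminate IMPLIES]
≡ NOT (NOT (C IMPLIES ((B OR A) IMPLIES (NOT A AND NOT C))) OR NOT C) OR B   [eliminate IMPLIES]
≡ NOT (NOT (NOT C OR ((B OR A) IMPLIES (NOT A AND NOT C))) OR NOT C) OR B   [eliminate IMPLIES]
≡ NOT (NOT (NOT C OR NOT (B OR A) OR (NOT A AND NOT C)) OR NOT C) OR B   [eliminate IMPLIES]
≡ (NOT NOT (NOT C OR NOT (B OR A) OR (NOT A AND NOT C)) AND NOT NOT C) OR B   [De Morgan]
≡ ((NOT C OR NOT (B OR A) OR (NOT A AND NOT C)) AND NOT NOT C) OR B   [double negation]
≡ ((NOT C OR (NOT B AND NOT A) OR (NOT A AND NOT C)) AND NOT NOT C) OR B   [De Morgan]
≡ ((NOT C OR (NOT B AND NOT A) OR (NOT A AND NOT C)) AND C) OR B   [double negation]
≡ (NOT C OR NOT B OR NOT A OR B) AND (NOT C OR NOT B OR NOT C OR B) AND (NOT C OR NOT A OR NOT A OR B) AND (NOT C OR NOT A OR NOT C OR B) AND (C OR B)   [distribute OR over AND]
≡ (NOT C OR NOT A OR B) AND (C OR B)   [simplify]

(NOT C OR NOT A OR B) AND (C OR B)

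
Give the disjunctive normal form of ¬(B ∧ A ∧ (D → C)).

¬(B ∧ A ∧ (D → C))
≡ ¬(B ∧ A ∧ (¬D ∨ C))   [eliminate →]
≡ ¬B ∨ ¬A ∨ ¬(¬D ∨ C)   [De Morgan]
≡ ¬B ∨ ¬A ∨ (¬¬D ∧ ¬C)   [De Morgan]
≡ ¬B ∨ ¬A ∨ (D ∧ ¬C)   [double negation]

¬B ∨ ¬A ∨ (D ∧ ¬C)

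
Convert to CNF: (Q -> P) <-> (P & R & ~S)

(Q | P) & (Q | R) & (Q | ~S) & (~P | R) & (~P | ~S)

(Q -> P) <-> (P & R & ~S)
≡ ((Q -> P) -> (P & R & ~S)) & ((P & R & ~S) -> (Q -> P))
≡ (~(Q -> P) | (P & R & ~S)) & ((P & R & ~S) -> (Q -> P))
≡ (~(~Q | P) | (P & R & ~S)) & ((P & R & ~S) -> (Q -> P))
≡ (~(~Q | P) | (P & R & ~S)) & (~(P & R & ~S) | (Q -> P))
≡ (~(~Q | P) | (P & R & ~S)) & (~(P & R & ~S) | ~Q | P)
≡ ((~~Q & ~P) | (P & R & ~S)) & (~(P & R & ~S) | ~Q | P)
≡ ((Q & ~P) | (P & R & ~S)) & (~(P & R & ~S) | ~Q | P)
≡ ((Q & ~P) | (P & R & ~S)) & (~P | ~R | ~~S | ~Q | P)
≡ ((Q & ~P) | (P & R & ~S)) & (~P | ~R | S | ~Q | P)
≡ (Q | P) & (Q | R) & (Q | ~S) & (~P | P) & (~P | R) & (~P | ~S) & (~P | ~R | S | ~Q | P)
≡ (Q | P) & (Q | R) & (Q | ~S) & (~P | R) & (~P | ~S)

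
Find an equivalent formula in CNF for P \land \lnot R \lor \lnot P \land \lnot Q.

P \land \lnot R \lor \lnot P \land \lnot Q
= (P \lor \lnot P) \land (P \lor \lnot Q) \land (\lnot R \lor \lnot P) \land (\lnot R \lor \lnot Q)   — distribute \lor over \land
= (P \lor \lnot Q) \land (\lnot R \lor \lnot P) \land (\lnot R \lor \lnot Q)   — simplify

(P \lor \lnot Q) \land (\lnot R \lor \lnot P) \land (\lnot R \lor \lnot Q)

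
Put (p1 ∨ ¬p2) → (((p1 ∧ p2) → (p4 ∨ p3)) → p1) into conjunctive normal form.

(p1 ∨ ¬p2) → (((p1 ∧ p2) → (p4 ∨ p3)) → p1)
≡ ¬(p1 ∨ ¬p2) ∨ (((p1 ∧ p2) → (p4 ∨ p3)) → p1)   — eliminate →
≡ ¬(p1 ∨ ¬p2) ∨ ¬((p1 ∧ p2) → (p4 ∨ p3)) ∨ p1   — eliminate →
≡ ¬(p1 ∨ ¬p2) ∨ ¬(¬(p1 ∧ p2) ∨ p4 ∨ p3) ∨ p1   — eliminate →
≡ (¬p1 ∧ ¬¬p2) ∨ ¬(¬(p1 ∧ p2) ∨ p4 ∨ p3) ∨ p1   — De Morgan
≡ (¬p1 ∧ p2) ∨ ¬(¬(p1 ∧ p2) ∨ p4 ∨ p3) ∨ p1   — double negation
≡ (¬p1 ∧ p2) ∨ (¬¬(p1 ∧ p2) ∧ ¬p4 ∧ ¬p3) ∨ p1   — De Morgan
≡ (¬p1 ∧ p2) ∨ (p1 ∧ p2 ∧ ¬p4 ∧ ¬p3) ∨ p1   — double negation
≡ (¬p1 ∨ p1 ∨ p1) ∧ (¬p1 ∨ p2 ∨ p1) ∧ (¬p1 ∨ ¬p4 ∨ p1) ∧ (¬p1 ∨ ¬p3 ∨ p1) ∧ (p2 ∨ p1 ∨ p1) ∧ (p2 ∨ p2 ∨ p1) ∧ (p2 ∨ ¬p4 ∨ p1) ∧ (p2 ∨ ¬p3 ∨ p1)   — distribute ∨ over ∧
≡ p2 ∨ p1   — simplify

p2 ∨ p1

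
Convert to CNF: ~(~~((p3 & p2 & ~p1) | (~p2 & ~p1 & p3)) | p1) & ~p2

(p2 | p1 | ~p3) & ~p1 & ~p2

~(~~((p3 & p2 & ~p1) | (~p2 & ~p1 & p3)) | p1) & ~p2
≡ ~~~((p3 & p2 & ~p1) | (~p2 & ~p1 & p3)) & ~p1 & ~p2   [De Morgan]
≡ ~((p3 & p2 & ~p1) | (~p2 & ~p1 & p3)) & ~p1 & ~p2   [double negation]
≡ ~(p3 & p2 & ~p1) & ~(~p2 & ~p1 & p3) & ~p1 & ~p2   [De Morgan]
≡ (~p3 | ~p2 | ~~p1) & ~(~p2 & ~p1 & p3) & ~p1 & ~p2   [De Morgan]
≡ (~p3 | ~p2 | p1) & ~(~p2 & ~p1 & p3) & ~p1 & ~p2   [double negation]
≡ (~p3 | ~p2 | p1) & (~~p2 | ~~p1 | ~p3) & ~p1 & ~p2   [De Morgan]
≡ (~p3 | ~p2 | p1) & (p2 | ~~p1 | ~p3) & ~p1 & ~p2   [double negation]
≡ (~p3 | ~p2 | p1) & (p2 | p1 | ~p3) & ~p1 & ~p2   [double negation]
≡ (p2 | p1 | ~p3) & ~p1 & ~p2   [simplify]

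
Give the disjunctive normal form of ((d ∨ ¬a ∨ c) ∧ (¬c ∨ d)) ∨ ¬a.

((d ∨ ¬a ∨ c) ∧ (¬c ∨ d)) ∨ ¬a
⇔ (d ∧ ¬c) ∨ (d ∧ d) ∨ (¬a ∧ ¬c) ∨ (¬a ∧ d) ∨ (c ∧ ¬c) ∨ (c ∧ d) ∨ ¬a   [distribute ∧ over ∨]
⇔ d ∨ ¬a   [simplify]

d ∨ ¬a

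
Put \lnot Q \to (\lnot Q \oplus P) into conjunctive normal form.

\lnot Q \to (\lnot Q \oplus P)
≡ \lnot \lnot Q \lor (\lnot Q \oplus P)   (eliminate \to)
≡ \lnot \lnot Q \lor ((\lnot Q \lor P) \land \lnot (\lnot Q \land P))   (expand \oplus)
≡ Q \lor ((\lnot Q \lor P) \land \lnot (\lnot Q \land P))   (double negation)
≡ Q \lor ((\lnot Q \lor P) \land (\lnot \lnot Q \lor \lnot P))   (De Morgan)
≡ Q \lor ((\lnot Q \lor P) \land (Q \lor \lnot P))   (double negation)
≡ (Q \lor \lnot Q \lor P) \land (Q \lor Q \lor \lnot P)   (distribute \lor over \land)
≡ Q \lor \lnot P   (simplify)

Q \lor \lnot P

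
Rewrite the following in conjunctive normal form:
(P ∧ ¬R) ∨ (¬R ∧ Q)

(P ∧ ¬R) ∨ (¬R ∧ Q)
≡ (P ∨ ¬R) ∧ (P ∨ Q) ∧ (¬R ∨ ¬R) ∧ (¬R ∨ Q)   — distribute ∨ over ∧
≡ (P ∨ Q) ∧ ¬R   — simplify

(P ∨ Q) ∧ ¬R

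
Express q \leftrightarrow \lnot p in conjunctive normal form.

(\lnot q \lor \lnot p) \land (p \lor q)

q \leftrightarrow \lnot p
≡ (q \to \lnot p) \land (\lnot p \to q)   [eliminate \leftrightarrow]
≡ (\lnot q \lor \lnot p) \land (\lnot p \to q)   [eliminate \to]
≡ (\lnot q \lor \lnot p) \land (\lnot \lnot p \lor q)   [eliminate \to]
≡ (\lnot q \lor \lnot p) \land (p \lor q)   [double negation]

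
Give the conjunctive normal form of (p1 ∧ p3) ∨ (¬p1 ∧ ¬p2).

(p1 ∧ p3) ∨ (¬p1 ∧ ¬p2)
≡ (p1 ∨ ¬p1) ∧ (p1 ∨ ¬p2) ∧ (p3 ∨ ¬p1) ∧ (p3 ∨ ¬p2)   — distribute ∨ over ∧
≡ (p1 ∨ ¬p2) ∧ (p3 ∨ ¬p1) ∧ (p3 ∨ ¬p2)   — simplify

(p1 ∨ ¬p2) ∧ (p3 ∨ ¬p1) ∧ (p3 ∨ ¬p2)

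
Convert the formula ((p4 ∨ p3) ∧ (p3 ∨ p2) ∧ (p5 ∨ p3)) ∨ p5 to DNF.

((p4 ∨ p3) ∧ (p3 ∨ p2) ∧ (p5 ∨ p3)) ∨ p5
≡ (p4 ∧ p3 ∧ p5) ∨ (p4 ∧ p3 ∧ p3) ∨ (p4 ∧ p2 ∧ p5) ∨ (p4 ∧ p2 ∧ p3) ∨ (p3 ∧ p3 ∧ p5) ∨ (p3 ∧ p3 ∧ p3) ∨ (p3 ∧ p2 ∧ p5) ∨ (p3 ∧ p2 ∧ p3) ∨ p5   — distribute ∧ over ∨
≡ p3 ∨ p5   — simplify

p3 ∨ p5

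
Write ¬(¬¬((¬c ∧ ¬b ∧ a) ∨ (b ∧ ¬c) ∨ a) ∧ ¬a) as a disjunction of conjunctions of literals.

(c ∧ ¬a) ∨ (¬a ∧ ¬b) ∨ a

¬(¬¬((¬c ∧ ¬b ∧ a) ∨ (b ∧ ¬c) ∨ a) ∧ ¬a)
≡ ¬¬¬((¬c ∧ ¬b ∧ a) ∨ (b ∧ ¬c) ∨ a) ∨ ¬¬a   [De Morgan]
≡ ¬((¬c ∧ ¬b ∧ a) ∨ (b ∧ ¬c) ∨ a) ∨ ¬¬a   [double negation]
≡ (¬(¬c ∧ ¬b ∧ a) ∧ ¬(b ∧ ¬c) ∧ ¬a) ∨ ¬¬a   [De Morgan]
≡ ((¬¬c ∨ ¬¬b ∨ ¬a) ∧ ¬(b ∧ ¬c) ∧ ¬a) ∨ ¬¬a   [De Morgan]
≡ ((c ∨ ¬¬b ∨ ¬a) ∧ ¬(b ∧ ¬c) ∧ ¬a) ∨ ¬¬a   [double negation]
≡ ((c ∨ b ∨ ¬a) ∧ ¬(b ∧ ¬c) ∧ ¬a) ∨ ¬¬a   [double negation]
≡ ((c ∨ b ∨ ¬a) ∧ (¬b ∨ ¬¬c) ∧ ¬a) ∨ ¬¬a   [De Morgan]
≡ ((c ∨ b ∨ ¬a) ∧ (¬b ∨ c) ∧ ¬a) ∨ ¬¬a   [double negation]
≡ ((c ∨ b ∨ ¬a) ∧ (¬b ∨ c) ∧ ¬a) ∨ a   [double negation]
≡ (c ∧ ¬b ∧ ¬a) ∨ (c ∧ c ∧ ¬a) ∨ (b ∧ ¬b ∧ ¬a) ∨ (b ∧ c ∧ ¬a) ∨ (¬a ∧ ¬b ∧ ¬a) ∨ (¬a ∧ c ∧ ¬a) ∨ a   [distribute ∧ over ∨]
≡ (c ∧ ¬a) ∨ (¬a ∧ ¬b) ∨ a   [simplify]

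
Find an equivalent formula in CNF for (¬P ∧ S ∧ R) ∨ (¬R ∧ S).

(¬P ∨ ¬R) ∧ S

(¬P ∧ S ∧ R) ∨ (¬R ∧ S)
≡ (¬P ∨ ¬R) ∧ (¬P ∨ S) ∧ (S ∨ ¬R) ∧ (S ∨ S) ∧ (R ∨ ¬R) ∧ (R ∨ S)   (distribute ∨ over ∧)
≡ (¬P ∨ ¬R) ∧ S   (simplify)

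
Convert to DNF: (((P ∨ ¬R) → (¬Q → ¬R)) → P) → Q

(((P ∨ ¬R) → (¬Q → ¬R)) → P) → Q
⇔ ¬(((P ∨ ¬R) → (¬Q → ¬R)) → P) ∨ Q   (eliminate →)
⇔ ¬(¬((P ∨ ¬R) → (¬Q → ¬R)) ∨ P) ∨ Q   (eliminate →)
⇔ ¬(¬(¬(P ∨ ¬R) ∨ (¬Q → ¬R)) ∨ P) ∨ Q   (eliminate →)
⇔ ¬(¬(¬(P ∨ ¬R) ∨ ¬¬Q ∨ ¬R) ∨ P) ∨ Q   (eliminate →)
⇔ (¬¬(¬(P ∨ ¬R) ∨ ¬¬Q ∨ ¬R) ∧ ¬P) ∨ Q   (De Morgan)
⇔ ((¬(P ∨ ¬R) ∨ ¬¬Q ∨ ¬R) ∧ ¬P) ∨ Q   (double negation)
⇔ (((¬P ∧ ¬¬R) ∨ ¬¬Q ∨ ¬R) ∧ ¬P) ∨ Q   (De Morgan)
⇔ (((¬P ∧ R) ∨ ¬¬Q ∨ ¬R) ∧ ¬P) ∨ Q   (double negation)
⇔ (((¬P ∧ R) ∨ Q ∨ ¬R) ∧ ¬P) ∨ Q   (double negation)
⇔ (¬P ∧ R ∧ ¬P) ∨ (Q ∧ ¬P) ∨ (¬R ∧ ¬P) ∨ Q   (distribute ∧ over ∨)
⇔ (¬P ∧ R) ∨ (¬R ∧ ¬P) ∨ Q   (simplify)

(¬P ∧ R) ∨ (¬R ∧ ¬P) ∨ Q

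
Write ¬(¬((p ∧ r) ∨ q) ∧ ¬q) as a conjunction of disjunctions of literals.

¬(¬((p ∧ r) ∨ q) ∧ ¬q)
≡ ¬¬((p ∧ r) ∨ q) ∨ ¬¬q
≡ (p ∧ r) ∨ q ∨ ¬¬q
≡ (p ∧ r) ∨ q ∨ q
≡ (p ∨ q ∨ q) ∧ (r ∨ q ∨ q)
≡ (p ∨ q) ∧ (r ∨ q)

(p ∨ q) ∧ (r ∨ q)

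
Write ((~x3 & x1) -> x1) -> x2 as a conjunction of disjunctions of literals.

(~x3 | x2) & (x1 | x2) & (~x1 | x2)

((~x3 & x1) -> x1) -> x2
≡ ~((~x3 & x1) -> x1) | x2   (eliminate ->)
≡ ~(~(~x3 & x1) | x1) | x2   (eliminate ->)
≡ (~~(~x3 & x1) & ~x1) | x2   (De Morgan)
≡ (~x3 & x1 & ~x1) | x2   (double negation)
≡ (~x3 | x2) & (x1 | x2) & (~x1 | x2)   (distribute | over &)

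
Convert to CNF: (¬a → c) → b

(¬a → c) → b
⇔ ¬(¬a → c) ∨ b   (eliminate →)
⇔ ¬(¬¬a ∨ c) ∨ b   (eliminate →)
⇔ (¬¬¬a ∧ ¬c) ∨ b   (De Morgan)
⇔ (¬a ∧ ¬c) ∨ b   (double negation)
⇔ (¬a ∨ b) ∧ (¬c ∨ b)   (distribute ∨ over ∧)

(¬a ∨ b) ∧ (¬c ∨ b)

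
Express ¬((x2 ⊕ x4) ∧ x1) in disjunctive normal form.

¬x2 ∧ ¬x4 ∨ x4 ∧ x2 ∨ ¬x1

¬((x2 ⊕ x4) ∧ x1)
≡ ¬((x2 ∧ ¬x4 ∨ ¬x2 ∧ x4) ∧ x1)   [expand ⊕]
≡ ¬(x2 ∧ ¬x4 ∨ ¬x2 ∧ x4) ∨ ¬x1   [De Morgan]
≡ ¬(x2 ∧ ¬x4) ∧ ¬(¬x2 ∧ x4) ∨ ¬x1   [De Morgan]
≡ (¬x2 ∨ ¬¬x4) ∧ ¬(¬x2 ∧ x4) ∨ ¬x1   [De Morgan]
≡ (¬x2 ∨ x4) ∧ ¬(¬x2 ∧ x4) ∨ ¬x1   [double negation]
≡ (¬x2 ∨ x4) ∧ (¬¬x2 ∨ ¬x4) ∨ ¬x1   [De Morgan]
≡ (¬x2 ∨ x4) ∧ (x2 ∨ ¬x4) ∨ ¬x1   [double negation]
≡ ¬x2 ∧ x2 ∨ ¬x2 ∧ ¬x4 ∨ x4 ∧ x2 ∨ x4 ∧ ¬x4 ∨ ¬x1   [distribute ∧ over ∨]
≡ ¬x2 ∧ ¬x4 ∨ x4 ∧ x2 ∨ ¬x1   [simplify]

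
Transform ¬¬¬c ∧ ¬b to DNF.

¬c ∧ ¬b

¬¬¬c ∧ ¬b
= ¬c ∧ ¬b   [double negation]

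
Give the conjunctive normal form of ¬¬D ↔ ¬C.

(¬D ∨ ¬C) ∧ (C ∨ D)

¬¬D ↔ ¬C
≡ (¬¬D → ¬C) ∧ (¬C → ¬¬D)   — eliminate ↔
≡ (¬¬¬D ∨ ¬C) ∧ (¬C → ¬¬D)   — eliminate →
≡ (¬¬¬D ∨ ¬C) ∧ (¬¬C ∨ ¬¬D)   — eliminate →
≡ (¬D ∨ ¬C) ∧ (¬¬C ∨ ¬¬D)   — double negation
≡ (¬D ∨ ¬C) ∧ (C ∨ ¬¬D)   — double negation
≡ (¬D ∨ ¬C) ∧ (C ∨ D)   — double negation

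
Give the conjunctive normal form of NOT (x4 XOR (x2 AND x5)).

(NOT x4 OR x2) AND (NOT x4 OR x5) AND (NOT x2 OR NOT x5 OR x4)

NOT (x4 XOR (x2 AND x5))
= NOT ((x4 OR (x2 AND x5)) AND NOT (x4 AND x2 AND x5))   [expand XOR]
= NOT (x4 OR (x2 AND x5)) OR NOT NOT (x4 AND x2 AND x5)   [De Morgan]
= (NOT x4 AND NOT (x2 AND x5)) OR NOT NOT (x4 AND x2 AND x5)   [De Morgan]
= (NOT x4 AND (NOT x2 OR NOT x5)) OR NOT NOT (x4 AND x2 AND x5)   [De Morgan]
= (NOT x4 AND (NOT x2 OR NOT x5)) OR (x4 AND x2 AND x5)   [double negation]
= (NOT x4 OR x4) AND (NOT x4 OR x2) AND (NOT x4 OR x5) AND (NOT x2 OR NOT x5 OR x4) AND (NOT x2 OR NOT x5 OR x2) AND (NOT x2 OR NOT x5 OR x5)   [distribute OR over AND]
= (NOT x4 OR x2) AND (NOT x4 OR x5) AND (NOT x2 OR NOT x5 OR x4)   [simplify]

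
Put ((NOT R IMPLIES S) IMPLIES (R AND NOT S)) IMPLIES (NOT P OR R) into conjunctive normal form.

((NOT R IMPLIES S) IMPLIES (R AND NOT S)) IMPLIES (NOT P OR R)
≡ NOT ((NOT R IMPLIES S) IMPLIES (R AND NOT S)) OR NOT P OR R   [eliminate IMPLIES]
≡ NOT (NOT (NOT R IMPLIES S) OR (R AND NOT S)) OR NOT P OR R   [eliminate IMPLIES]
≡ NOT (NOT (NOT NOT R OR S) OR (R AND NOT S)) OR NOT P OR R   [eliminate IMPLIES]
≡ (NOT NOT (NOT NOT R OR S) AND NOT (R AND NOT S)) OR NOT P OR R   [De Morgan]
≡ ((NOT NOT R OR S) AND NOT (R AND NOT S)) OR NOT P OR R   [double negation]
≡ ((R OR S) AND NOT (R AND NOT S)) OR NOT P OR R   [double negation]
≡ ((R OR S) AND (NOT R OR NOT NOT S)) OR NOT P OR R   [De Morgan]
≡ ((R OR S) AND (NOT R OR S)) OR NOT P OR R   [double negation]
≡ (R OR S OR NOT P OR R) AND (NOT R OR S OR NOT P OR R)   [distribute OR over AND]
≡ R OR S OR NOT P   [simplify]

R OR S OR NOT P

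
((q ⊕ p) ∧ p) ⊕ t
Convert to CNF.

((q ⊕ p) ∧ p) ⊕ t
≡ (((q ⊕ p) ∧ p) ∨ t) ∧ ¬((q ⊕ p) ∧ p ∧ t)   [expand ⊕]
≡ (((q ∨ p) ∧ ¬(q ∧ p) ∧ p) ∨ t) ∧ ¬((q ⊕ p) ∧ p ∧ t)   [expand ⊕]
≡ (((q ∨ p) ∧ ¬(q ∧ p) ∧ p) ∨ t) ∧ ¬((q ∨ p) ∧ ¬(q ∧ p) ∧ p ∧ t)   [expand ⊕]
≡ (((q ∨ p) ∧ (¬q ∨ ¬p) ∧ p) ∨ t) ∧ ¬((q ∨ p) ∧ ¬(q ∧ p) ∧ p ∧ t)   [De Morgan]
≡ (((q ∨ p) ∧ (¬q ∨ ¬p) ∧ p) ∨ t) ∧ (¬(q ∨ p) ∨ ¬¬(q ∧ p) ∨ ¬p ∨ ¬t)   [De Morgan]
≡ (((q ∨ p) ∧ (¬q ∨ ¬p) ∧ p) ∨ t) ∧ ((¬q ∧ ¬p) ∨ ¬¬(q ∧ p) ∨ ¬p ∨ ¬t)   [De Morgan]
≡ (((q ∨ p) ∧ (¬q ∨ ¬p) ∧ p) ∨ t) ∧ ((¬q ∧ ¬p) ∨ (q ∧ p) ∨ ¬p ∨ ¬t)   [double negation]
≡ (q ∨ p ∨ t) ∧ (¬q ∨ ¬p ∨ t) ∧ (p ∨ t) ∧ (¬q ∨ q ∨ ¬p ∨ ¬t) ∧ (¬q ∨ p ∨ ¬p ∨ ¬t) ∧ (¬p ∨ q ∨ ¬p ∨ ¬t) ∧ (¬p ∨ p ∨ ¬p ∨ ¬t)   [distribute ∨ over ∧]
≡ (¬q ∨ ¬p ∨ t) ∧ (p ∨ t) ∧ (¬p ∨ q ∨ ¬t)   [simplify]

(¬q ∨ ¬p ∨ t) ∧ (p ∨ t) ∧ (¬p ∨ q ∨ ¬t)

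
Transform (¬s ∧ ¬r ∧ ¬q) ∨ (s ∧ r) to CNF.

(¬s ∨ r) ∧ (¬r ∨ s) ∧ (¬q ∨ s) ∧ (¬q ∨ r)

(¬s ∧ ¬r ∧ ¬q) ∨ (s ∧ r)
≡ (¬s ∨ s) ∧ (¬s ∨ r) ∧ (¬r ∨ s) ∧ (¬r ∨ r) ∧ (¬q ∨ s) ∧ (¬q ∨ r)
≡ (¬s ∨ r) ∧ (¬r ∨ s) ∧ (¬q ∨ s) ∧ (¬q ∨ r)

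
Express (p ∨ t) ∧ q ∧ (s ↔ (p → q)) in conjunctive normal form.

(p ∨ t) ∧ q ∧ (p ∨ s) ∧ (¬q ∨ s)

(p ∨ t) ∧ q ∧ (s ↔ (p → q))
= (p ∨ t) ∧ q ∧ (s → (p → q)) ∧ ((p → q) → s)   [eliminate ↔]
= (p ∨ t) ∧ q ∧ (¬s ∨ (p → q)) ∧ ((p → q) → s)   [eliminate →]
= (p ∨ t) ∧ q ∧ (¬s ∨ ¬p ∨ q) ∧ ((p → q) → s)   [eliminate →]
= (p ∨ t) ∧ q ∧ (¬s ∨ ¬p ∨ q) ∧ (¬(p → q) ∨ s)   [eliminate →]
= (p ∨ t) ∧ q ∧ (¬s ∨ ¬p ∨ q) ∧ (¬(¬p ∨ q) ∨ s)   [eliminate →]
= (p ∨ t) ∧ q ∧ (¬s ∨ ¬p ∨ q) ∧ ((¬¬p ∧ ¬q) ∨ s)   [De Morgan]
= (p ∨ t) ∧ q ∧ (¬s ∨ ¬p ∨ q) ∧ ((p ∧ ¬q) ∨ s)   [double negation]
= (p ∨ t) ∧ q ∧ (¬s ∨ ¬p ∨ q) ∧ (p ∨ s) ∧ (¬q ∨ s)   [distribute ∨ over ∧]
= (p ∨ t) ∧ q ∧ (p ∨ s) ∧ (¬q ∨ s)   [simplify]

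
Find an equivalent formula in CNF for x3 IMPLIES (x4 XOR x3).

x3 IMPLIES (x4 XOR x3)
≡ NOT x3 OR (x4 XOR x3)
≡ NOT x3 OR ((x4 OR x3) AND NOT (x4 AND x3))
≡ NOT x3 OR ((x4 OR x3) AND (NOT x4 OR NOT x3))
≡ (NOT x3 OR x4 OR x3) AND (NOT x3 OR NOT x4 OR NOT x3)
≡ NOT x3 OR NOT x4

NOT x3 OR NOT x4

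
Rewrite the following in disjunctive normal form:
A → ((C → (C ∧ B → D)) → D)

¬A ∨ C ∧ B ∧ ¬D ∨ D

A → ((C → (C ∧ B → D)) → D)
≡ ¬A ∨ ((C → (C ∧ B → D)) → D)   (eliminate →)
≡ ¬A ∨ ¬(C → (C ∧ B → D)) ∨ D   (eliminate →)
≡ ¬A ∨ ¬(¬C ∨ (C ∧ B → D)) ∨ D   (eliminate →)
≡ ¬A ∨ ¬(¬C ∨ ¬(C ∧ B) ∨ D) ∨ D   (eliminate →)
≡ ¬A ∨ ¬¬C ∧ ¬¬(C ∧ B) ∧ ¬D ∨ D   (De Morgan)
≡ ¬A ∨ C ∧ ¬¬(C ∧ B) ∧ ¬D ∨ D   (double negation)
≡ ¬A ∨ C ∧ C ∧ B ∧ ¬D ∨ D   (double negation)
≡ ¬A ∨ C ∧ B ∧ ¬D ∨ D   (simplify)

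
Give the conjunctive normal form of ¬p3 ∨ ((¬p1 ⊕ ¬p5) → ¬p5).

¬p3 ∨ ((¬p1 ⊕ ¬p5) → ¬p5)
= ¬p3 ∨ ¬(¬p1 ⊕ ¬p5) ∨ ¬p5   — eliminate →
= ¬p3 ∨ ¬((¬p1 ∨ ¬p5) ∧ ¬(¬p1 ∧ ¬p5)) ∨ ¬p5   — expand ⊕
= ¬p3 ∨ ¬(¬p1 ∨ ¬p5) ∨ ¬¬(¬p1 ∧ ¬p5) ∨ ¬p5   — De Morgan
= ¬p3 ∨ (¬¬p1 ∧ ¬¬p5) ∨ ¬¬(¬p1 ∧ ¬p5) ∨ ¬p5   — De Morgan
= ¬p3 ∨ (p1 ∧ ¬¬p5) ∨ ¬¬(¬p1 ∧ ¬p5) ∨ ¬p5   — double negation
= ¬p3 ∨ (p1 ∧ p5) ∨ ¬¬(¬p1 ∧ ¬p5) ∨ ¬p5   — double negation
= ¬p3 ∨ (p1 ∧ p5) ∨ (¬p1 ∧ ¬p5) ∨ ¬p5   — double negation
= (¬p3 ∨ p1 ∨ ¬p1 ∨ ¬p5) ∧ (¬p3 ∨ p1 ∨ ¬p5 ∨ ¬p5) ∧ (¬p3 ∨ p5 ∨ ¬p1 ∨ ¬p5) ∧ (¬p3 ∨ p5 ∨ ¬p5 ∨ ¬p5)   — distribute ∨ over ∧
= ¬p3 ∨ p1 ∨ ¬p5   — simplify

¬p3 ∨ p1 ∨ ¬p5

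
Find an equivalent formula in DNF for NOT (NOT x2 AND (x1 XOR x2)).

NOT (NOT x2 AND (x1 XOR x2))
≡ NOT (NOT x2 AND ((x1 AND NOT x2) OR (NOT x1 AND x2)))   (expand XOR)
≡ NOT NOT x2 OR NOT ((x1 AND NOT x2) OR (NOT x1 AND x2))   (De Morgan)
≡ x2 OR NOT ((x1 AND NOT x2) OR (NOT x1 AND x2))   (double negation)
≡ x2 OR (NOT (x1 AND NOT x2) AND NOT (NOT x1 AND x2))   (De Morgan)
≡ x2 OR ((NOT x1 OR NOT NOT x2) AND NOT (NOT x1 AND x2))   (De Morgan)
≡ x2 OR ((NOT x1 OR x2) AND NOT (NOT x1 AND x2))   (double negation)
≡ x2 OR ((NOT x1 OR x2) AND (NOT NOT x1 OR NOT x2))   (De Morgan)
≡ x2 OR ((NOT x1 OR x2) AND (x1 OR NOT x2))   (double negation)
≡ x2 OR (NOT x1 AND x1) OR (NOT x1 AND NOT x2) OR (x2 AND x1) OR (x2 AND NOT x2)   (distribute AND over OR)
≡ x2 OR (NOT x1 AND NOT x2)   (simplify)

x2 OR (NOT x1 AND NOT x2)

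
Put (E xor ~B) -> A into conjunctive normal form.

(E xor ~B) -> A
= ~(E xor ~B) | A   [eliminate ->]
= ~((E | ~B) & ~(E & ~B)) | A   [expand xor]
= ~(E | ~B) | ~~(E & ~B) | A   [De Morgan]
= (~E & ~~B) | ~~(E & ~B) | A   [De Morgan]
= (~E & B) | ~~(E & ~B) | A   [double negation]
= (~E & B) | (E & ~B) | A   [double negation]
= (~E | E | A) & (~E | ~B | A) & (B | E | A) & (B | ~B | A)   [distribute | over &]
= (~E | ~B | A) & (B | E | A)   [simplify]

(~E | ~B | A) & (B | E | A)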